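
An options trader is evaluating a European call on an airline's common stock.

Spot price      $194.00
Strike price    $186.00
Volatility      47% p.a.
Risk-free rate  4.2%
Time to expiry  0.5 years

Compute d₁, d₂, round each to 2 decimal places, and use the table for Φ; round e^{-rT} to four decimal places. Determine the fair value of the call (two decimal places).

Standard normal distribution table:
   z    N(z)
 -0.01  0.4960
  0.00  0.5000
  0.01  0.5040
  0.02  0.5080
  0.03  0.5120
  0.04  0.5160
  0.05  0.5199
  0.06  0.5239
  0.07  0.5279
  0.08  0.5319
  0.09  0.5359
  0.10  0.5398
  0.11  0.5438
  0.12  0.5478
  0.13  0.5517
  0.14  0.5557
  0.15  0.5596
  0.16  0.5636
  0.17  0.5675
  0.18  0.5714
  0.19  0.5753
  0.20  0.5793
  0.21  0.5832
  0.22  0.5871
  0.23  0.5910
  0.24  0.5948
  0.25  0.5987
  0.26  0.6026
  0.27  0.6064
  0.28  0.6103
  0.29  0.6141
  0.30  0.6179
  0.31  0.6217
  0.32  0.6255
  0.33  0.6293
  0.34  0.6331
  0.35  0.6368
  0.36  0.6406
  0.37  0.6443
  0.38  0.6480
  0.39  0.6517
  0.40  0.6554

$31.75

T = 0.5;  σ√T = 0.3323
d₁ = [ln(194/186) + (0.042 + 0.47²/2)·0.5] / 0.3323 = [0.0421 + 0.0762] / 0.3323 = 0.3561 ⇒ 0.36
d₂ = d₁ − σ√T = 0.3561 − 0.3323 = 0.0237 ⇒ 0.02
e^(−rT) = e^(−0.042·0.5) = 0.9792
C = 194·N(0.36) − 186·0.9792·N(0.02) = 194·0.6406 − 186·0.9792·0.5080 = 124.2764 − 92.5226 = 31.7538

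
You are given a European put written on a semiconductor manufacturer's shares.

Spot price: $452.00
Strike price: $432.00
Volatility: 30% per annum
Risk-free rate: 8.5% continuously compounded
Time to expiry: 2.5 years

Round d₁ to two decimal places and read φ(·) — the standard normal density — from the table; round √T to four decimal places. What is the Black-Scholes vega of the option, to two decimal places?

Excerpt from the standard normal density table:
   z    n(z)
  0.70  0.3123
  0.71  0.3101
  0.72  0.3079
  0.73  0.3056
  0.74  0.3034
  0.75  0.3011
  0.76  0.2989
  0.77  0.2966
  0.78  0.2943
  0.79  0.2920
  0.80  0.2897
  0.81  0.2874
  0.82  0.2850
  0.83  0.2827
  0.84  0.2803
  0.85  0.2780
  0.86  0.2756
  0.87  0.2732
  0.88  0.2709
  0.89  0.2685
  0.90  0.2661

210.32

T = 2.5;  σ√T = 0.4743
ln(S/K) + (r + σ²/2)T = ln(452/432) + (0.085 + 0.3²/2)·2.5 = 0.0453 + 0.3250 = 0.3703
d₁ = 0.3703 / 0.4743 = 0.7806 which rounds to 0.78
√T = √2.5 = 1.5811
φ(d₁) = φ(0.78) = 0.2943
vega = S·φ(d₁)·√T = 452·0.2943·1.5811 = 210.3236
(Call and put vega coincide under Black-Scholes.)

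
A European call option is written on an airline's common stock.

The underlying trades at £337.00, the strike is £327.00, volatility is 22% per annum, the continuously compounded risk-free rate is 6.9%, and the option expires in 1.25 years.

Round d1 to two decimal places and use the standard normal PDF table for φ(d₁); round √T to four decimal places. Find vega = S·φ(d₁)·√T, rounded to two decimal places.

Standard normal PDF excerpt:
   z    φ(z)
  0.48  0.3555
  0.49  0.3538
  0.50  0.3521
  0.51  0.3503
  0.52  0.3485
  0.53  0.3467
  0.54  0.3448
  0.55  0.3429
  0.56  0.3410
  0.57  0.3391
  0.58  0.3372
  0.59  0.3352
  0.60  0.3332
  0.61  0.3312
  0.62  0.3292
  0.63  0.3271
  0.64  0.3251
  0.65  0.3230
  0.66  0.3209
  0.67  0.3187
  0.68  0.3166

σ√T = 0.22·√1.25 = 0.2460
ln(S/K) + (r + σ²/2)T = ln(337/327) + (0.069 + 0.22²/2)·1.25 = 0.0301 + 0.1165 = 0.1466
d₁ = 0.1466 / 0.2460 = 0.5961 → 0.60
√T = √1.25 = 1.1180
φ(d₁) = φ(0.60) = 0.3332
vega = S·φ(d₁)·√T = 337·0.3332·1.1180 = 125.5384

125.54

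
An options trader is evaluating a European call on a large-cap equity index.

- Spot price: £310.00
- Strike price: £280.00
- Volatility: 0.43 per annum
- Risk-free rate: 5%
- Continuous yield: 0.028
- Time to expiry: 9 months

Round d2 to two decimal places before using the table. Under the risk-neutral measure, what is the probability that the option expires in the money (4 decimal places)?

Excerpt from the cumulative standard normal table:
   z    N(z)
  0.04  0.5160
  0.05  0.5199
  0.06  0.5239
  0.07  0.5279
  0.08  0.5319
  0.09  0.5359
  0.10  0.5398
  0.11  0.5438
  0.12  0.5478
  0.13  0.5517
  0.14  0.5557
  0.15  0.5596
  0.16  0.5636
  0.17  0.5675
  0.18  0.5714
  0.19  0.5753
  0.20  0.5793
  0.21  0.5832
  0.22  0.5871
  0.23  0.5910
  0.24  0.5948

σ√T = 0.43·√0.75 = 0.3724
d₁ = [ln(310/280) + (0.05 − 0.028 + ½·0.43²)·0.75] / (σ√T) = (0.1018 + 0.0858) / 0.3724 = 0.5038 → 0.50
d₂ = 0.5038 − 0.3724 = 0.1314 → 0.13
Pr(exercise) under Q = N(d₂) = 0.5517

0.5517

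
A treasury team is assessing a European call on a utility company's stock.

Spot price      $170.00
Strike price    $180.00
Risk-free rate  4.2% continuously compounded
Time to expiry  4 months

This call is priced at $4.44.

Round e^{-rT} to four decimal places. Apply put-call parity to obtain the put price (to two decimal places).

$11.94

e^(−rT) = e^(−0.042·0.3333) = 0.9861
Put-call parity: C − P = S − K·e^(−rT) = 170 − 180·0.9861 = 170 − 177.4980 = -7.4980
P = C − (C − P) = 4.44 − (-7.4980) = 11.9380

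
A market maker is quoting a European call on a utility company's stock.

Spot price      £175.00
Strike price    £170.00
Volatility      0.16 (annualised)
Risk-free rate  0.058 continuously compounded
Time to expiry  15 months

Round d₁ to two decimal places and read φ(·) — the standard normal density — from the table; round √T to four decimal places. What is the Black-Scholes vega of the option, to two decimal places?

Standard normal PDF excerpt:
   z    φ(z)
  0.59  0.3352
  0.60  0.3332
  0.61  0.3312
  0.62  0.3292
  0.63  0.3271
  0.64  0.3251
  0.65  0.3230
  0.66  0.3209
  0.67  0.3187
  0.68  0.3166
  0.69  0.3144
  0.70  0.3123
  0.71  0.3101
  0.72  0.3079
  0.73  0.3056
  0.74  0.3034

62.78

σ√T = 0.16·√1.25 = 0.1789
d₁ = [ln(175/170) + (0.058 + 0.16²/2)·1.25] / 0.1789 = [0.0290 + 0.0885] / 0.1789 = 0.6568 ≈ 0.66
√T = √1.25 = 1.1180
φ(d₁) = φ(0.66) = 0.3209
vega = S·φ(d₁)·√T = 175·0.3209·1.1180 = 62.7841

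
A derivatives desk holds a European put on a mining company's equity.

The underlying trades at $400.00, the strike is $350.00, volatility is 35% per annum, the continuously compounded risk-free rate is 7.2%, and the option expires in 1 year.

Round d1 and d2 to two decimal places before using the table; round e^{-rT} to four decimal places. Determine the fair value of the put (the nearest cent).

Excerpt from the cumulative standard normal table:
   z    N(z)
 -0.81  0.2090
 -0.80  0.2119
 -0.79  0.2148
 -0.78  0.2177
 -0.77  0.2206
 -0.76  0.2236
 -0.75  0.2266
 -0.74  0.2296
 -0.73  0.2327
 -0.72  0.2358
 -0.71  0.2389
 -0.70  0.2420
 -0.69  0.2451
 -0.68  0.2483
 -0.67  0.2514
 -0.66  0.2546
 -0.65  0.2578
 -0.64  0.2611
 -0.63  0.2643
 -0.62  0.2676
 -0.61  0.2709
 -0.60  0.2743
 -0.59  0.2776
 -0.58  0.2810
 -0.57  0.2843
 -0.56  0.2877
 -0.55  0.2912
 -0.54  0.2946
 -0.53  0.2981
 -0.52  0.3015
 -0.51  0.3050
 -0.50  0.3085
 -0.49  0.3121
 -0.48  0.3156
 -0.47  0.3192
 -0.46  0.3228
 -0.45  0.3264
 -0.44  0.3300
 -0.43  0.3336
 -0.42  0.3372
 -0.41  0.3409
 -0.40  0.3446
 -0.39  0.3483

T = 1;  σ√T = 0.3500
d₁ = [ln(400/350) + (0.072 + ½·0.35²)·1] / (σ√T) = (0.1335 + 0.1332) / 0.3500 = 0.7622 → 0.76
d₂ = 0.7622 − 0.3500 = 0.4122 → 0.41
exp(−rT) = exp(−0.072·1) = 0.9305
N(−d₂) = N(-0.41) = 0.3409;  N(−d₁) = N(-0.76) = 0.2236
P = 350·0.9305·0.3409 − 400·0.2236 = 111.0226 − 89.4400 = 21.5826

$21.58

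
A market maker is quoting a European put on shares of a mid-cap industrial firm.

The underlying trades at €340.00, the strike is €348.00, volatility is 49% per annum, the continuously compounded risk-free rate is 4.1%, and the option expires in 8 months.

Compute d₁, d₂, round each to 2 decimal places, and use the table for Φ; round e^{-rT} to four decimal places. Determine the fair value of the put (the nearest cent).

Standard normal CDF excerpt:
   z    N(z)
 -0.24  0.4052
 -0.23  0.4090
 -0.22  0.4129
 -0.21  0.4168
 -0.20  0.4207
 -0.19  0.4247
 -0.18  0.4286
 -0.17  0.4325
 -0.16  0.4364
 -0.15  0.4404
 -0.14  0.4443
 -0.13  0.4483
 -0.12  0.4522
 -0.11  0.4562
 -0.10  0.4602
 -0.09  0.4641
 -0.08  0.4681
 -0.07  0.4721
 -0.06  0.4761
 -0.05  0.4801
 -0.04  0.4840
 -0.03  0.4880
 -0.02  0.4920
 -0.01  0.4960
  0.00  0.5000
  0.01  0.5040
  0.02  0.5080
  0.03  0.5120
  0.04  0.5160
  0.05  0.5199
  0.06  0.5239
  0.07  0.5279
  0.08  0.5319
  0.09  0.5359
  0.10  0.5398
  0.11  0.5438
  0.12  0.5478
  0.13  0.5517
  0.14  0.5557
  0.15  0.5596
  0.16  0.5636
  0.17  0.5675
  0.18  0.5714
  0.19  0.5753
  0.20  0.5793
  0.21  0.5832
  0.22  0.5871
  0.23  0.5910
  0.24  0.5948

€53.09

σ√T = 0.49·√0.6667 = 0.4001
d₁ = [ln(340/348) + (0.041 + 0.49²/2)·0.6667] / 0.4001 = [-0.0233 + 0.1074] / 0.4001 = 0.2102 → 0.21
d₂ = d₁ − σ√T = 0.2102 − 0.4001 = -0.1899 → -0.19
exp(−rT) = exp(−0.041·0.6667) = 0.9730
P = 348·0.9730·N(0.19) − 340·N(-0.21) = 348·0.9730·0.5753 − 340·0.4168 = 194.7989 − 141.7120 = 53.0869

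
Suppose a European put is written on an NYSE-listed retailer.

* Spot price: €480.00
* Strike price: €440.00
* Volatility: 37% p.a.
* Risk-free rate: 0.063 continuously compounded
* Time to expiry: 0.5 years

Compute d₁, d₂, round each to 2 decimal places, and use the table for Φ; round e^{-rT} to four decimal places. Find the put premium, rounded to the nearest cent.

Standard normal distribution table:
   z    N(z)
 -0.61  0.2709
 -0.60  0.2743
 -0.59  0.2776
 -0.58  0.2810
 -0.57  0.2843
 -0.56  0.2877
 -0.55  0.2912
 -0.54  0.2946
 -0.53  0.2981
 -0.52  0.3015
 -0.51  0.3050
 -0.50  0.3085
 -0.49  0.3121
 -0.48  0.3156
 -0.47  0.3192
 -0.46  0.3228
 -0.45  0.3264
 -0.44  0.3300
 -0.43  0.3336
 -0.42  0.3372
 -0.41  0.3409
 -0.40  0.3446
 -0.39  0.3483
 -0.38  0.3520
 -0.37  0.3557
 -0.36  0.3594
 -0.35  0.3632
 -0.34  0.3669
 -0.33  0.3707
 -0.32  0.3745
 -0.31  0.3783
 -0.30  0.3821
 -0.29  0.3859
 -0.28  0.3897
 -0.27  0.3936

σ√T = 0.37·√0.5 = 0.2616
d₁ = [ln(480/440) + (0.063 + ½·0.37²)·0.5] / (σ√T) = (0.0870 + 0.0657) / 0.2616 = 0.5838 which rounds to 0.58
d₂ = 0.5838 − 0.2616 = 0.3222 which rounds to 0.32
e^(−rT) = e^(−0.063·0.5) = 0.9690
N(−d₂) = N(-0.32) = 0.3745;  N(−d₁) = N(-0.58) = 0.2810
P = 440·0.9690·0.3745 − 480·0.2810 = 159.6718 − 134.8800 = 24.7918

€24.79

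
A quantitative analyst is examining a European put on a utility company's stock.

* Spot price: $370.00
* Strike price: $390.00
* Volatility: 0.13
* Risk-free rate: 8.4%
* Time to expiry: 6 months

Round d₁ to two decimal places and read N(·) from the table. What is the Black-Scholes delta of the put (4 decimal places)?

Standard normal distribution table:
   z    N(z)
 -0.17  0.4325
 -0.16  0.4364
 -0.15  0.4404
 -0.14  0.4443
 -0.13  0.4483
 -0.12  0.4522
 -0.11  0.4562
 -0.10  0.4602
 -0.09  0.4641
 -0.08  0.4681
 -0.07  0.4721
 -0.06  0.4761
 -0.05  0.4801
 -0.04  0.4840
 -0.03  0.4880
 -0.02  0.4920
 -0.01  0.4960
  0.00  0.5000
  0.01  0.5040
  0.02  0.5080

-0.5279

σ√T = 0.13·√0.5 = 0.0919
d₁ = [ln(370/390) + (0.084 + 0.13²/2)·0.5] / 0.0919 = [-0.0526 + 0.0462] / 0.0919 = -0.0698 → -0.07
N(d₁) = N(-0.07) = 0.4721
Δ_put = N(d₁) − 1 = 0.4721 − 1 = -0.5279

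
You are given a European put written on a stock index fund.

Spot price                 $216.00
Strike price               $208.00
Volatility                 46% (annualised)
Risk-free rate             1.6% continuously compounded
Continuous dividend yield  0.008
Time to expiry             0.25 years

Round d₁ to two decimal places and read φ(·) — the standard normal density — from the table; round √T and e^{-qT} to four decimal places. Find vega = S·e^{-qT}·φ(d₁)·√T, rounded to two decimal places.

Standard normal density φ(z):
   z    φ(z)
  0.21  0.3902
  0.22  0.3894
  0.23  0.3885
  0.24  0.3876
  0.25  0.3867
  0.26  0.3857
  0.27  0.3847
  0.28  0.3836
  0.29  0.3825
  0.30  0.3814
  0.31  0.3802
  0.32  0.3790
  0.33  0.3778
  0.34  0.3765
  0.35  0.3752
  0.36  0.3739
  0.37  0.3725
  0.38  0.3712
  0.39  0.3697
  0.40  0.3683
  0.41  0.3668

41.23

σ√T = 0.46 × 0.5000 = 0.2300
d₁ = [ln(216/208) + (0.016 − 0.008 + 0.46²/2)·0.25] / 0.2300 = [0.0377 + 0.0285] / 0.2300 = 0.2878 ≈ 0.29
√T = √0.25 = 0.5000
φ(d₁) = φ(0.29) = 0.3825
e^(−qT) = e^(−0.008·0.25) = 0.9980
vega = S·e^(−qT)·φ(d₁)·√T = 216·0.9980·0.3825·0.5000 = 41.2274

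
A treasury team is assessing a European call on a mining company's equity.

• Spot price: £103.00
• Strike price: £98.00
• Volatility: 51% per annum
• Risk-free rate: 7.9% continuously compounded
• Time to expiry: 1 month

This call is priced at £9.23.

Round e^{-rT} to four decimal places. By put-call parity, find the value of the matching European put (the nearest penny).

£3.58

exp(−rT) = exp(−0.079·0.08333) = 0.9934
Put-call parity: C − P = S − K·e^(−rT) = 103 − 98·0.9934 = 103 − 97.3532 = 5.6468
P = C − (C − P) = 9.23 − (5.6468) = 3.5832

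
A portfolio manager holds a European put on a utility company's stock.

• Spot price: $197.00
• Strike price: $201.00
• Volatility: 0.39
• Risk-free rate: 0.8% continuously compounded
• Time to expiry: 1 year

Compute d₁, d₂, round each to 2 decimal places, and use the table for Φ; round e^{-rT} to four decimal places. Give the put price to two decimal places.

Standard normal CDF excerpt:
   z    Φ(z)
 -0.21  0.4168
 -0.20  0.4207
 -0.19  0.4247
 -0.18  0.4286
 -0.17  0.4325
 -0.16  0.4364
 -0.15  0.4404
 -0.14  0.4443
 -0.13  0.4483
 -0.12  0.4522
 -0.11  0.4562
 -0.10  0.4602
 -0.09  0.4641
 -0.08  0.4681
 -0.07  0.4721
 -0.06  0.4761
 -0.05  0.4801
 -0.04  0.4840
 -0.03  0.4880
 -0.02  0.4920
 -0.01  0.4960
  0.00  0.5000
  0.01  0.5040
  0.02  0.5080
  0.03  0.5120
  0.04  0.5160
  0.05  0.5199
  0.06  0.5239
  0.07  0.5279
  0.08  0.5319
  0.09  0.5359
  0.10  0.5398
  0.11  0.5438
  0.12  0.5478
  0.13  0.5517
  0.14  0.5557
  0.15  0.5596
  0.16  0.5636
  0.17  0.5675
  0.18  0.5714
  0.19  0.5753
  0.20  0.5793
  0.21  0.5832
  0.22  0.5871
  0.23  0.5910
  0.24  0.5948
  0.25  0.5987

$31.87

σ√T = 0.39·√1 = 0.3900
d₁ = [ln(197/201) + (0.008 + ½·0.39²)·1] / (σ√T) = (-0.0201 + 0.0841) / 0.3900 = 0.1640 → 0.16
d₂ = 0.1640 − 0.3900 = -0.2260 → -0.23
e^(−rT) = e^(−0.008·1) = 0.9920
P = 201·0.9920·N(0.23) − 197·N(-0.16) = 201·0.9920·0.5910 − 197·0.4364 = 117.8407 − 85.9708 = 31.8699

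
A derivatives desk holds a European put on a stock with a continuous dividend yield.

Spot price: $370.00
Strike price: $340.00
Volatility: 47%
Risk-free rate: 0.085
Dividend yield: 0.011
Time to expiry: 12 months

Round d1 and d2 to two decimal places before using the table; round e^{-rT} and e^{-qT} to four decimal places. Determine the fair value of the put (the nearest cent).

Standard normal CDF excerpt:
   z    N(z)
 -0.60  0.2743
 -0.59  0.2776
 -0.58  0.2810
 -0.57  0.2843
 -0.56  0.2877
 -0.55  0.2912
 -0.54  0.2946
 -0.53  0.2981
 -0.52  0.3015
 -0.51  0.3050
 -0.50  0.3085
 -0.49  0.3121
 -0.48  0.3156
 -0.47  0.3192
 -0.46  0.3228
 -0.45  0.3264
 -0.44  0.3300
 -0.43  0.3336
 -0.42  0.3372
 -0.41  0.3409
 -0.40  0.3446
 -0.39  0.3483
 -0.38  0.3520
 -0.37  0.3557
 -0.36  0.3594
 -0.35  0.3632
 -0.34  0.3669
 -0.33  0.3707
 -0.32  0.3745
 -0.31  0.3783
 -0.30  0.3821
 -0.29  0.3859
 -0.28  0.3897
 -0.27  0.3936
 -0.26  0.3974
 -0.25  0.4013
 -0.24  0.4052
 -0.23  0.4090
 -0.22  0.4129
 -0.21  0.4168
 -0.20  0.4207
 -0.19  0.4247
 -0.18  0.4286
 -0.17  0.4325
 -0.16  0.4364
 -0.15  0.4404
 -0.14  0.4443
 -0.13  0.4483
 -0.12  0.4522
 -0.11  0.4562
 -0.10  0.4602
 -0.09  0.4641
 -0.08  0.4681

σ√T = 0.47 × 1.0000 = 0.4700
d₁ = [ln(370/340) + (0.085 − 0.011 + 0.47²/2)·1] / 0.4700 = [0.0846 + 0.1845] / 0.4700 = 0.5724 ≈ 0.57
d₂ = d₁ − σ√T = 0.5724 − 0.4700 = 0.1024 ≈ 0.10
exp(−qT) = exp(−0.011·1) = 0.9891;  exp(−rT) = exp(−0.085·1) = 0.9185
N(−d₂) = N(-0.10) = 0.4602;  N(−d₁) = N(-0.57) = 0.2843
P = 340·0.9185·0.4602 − 370·0.9891·0.2843 = 143.7159 − 104.0444 = 39.6714

$39.67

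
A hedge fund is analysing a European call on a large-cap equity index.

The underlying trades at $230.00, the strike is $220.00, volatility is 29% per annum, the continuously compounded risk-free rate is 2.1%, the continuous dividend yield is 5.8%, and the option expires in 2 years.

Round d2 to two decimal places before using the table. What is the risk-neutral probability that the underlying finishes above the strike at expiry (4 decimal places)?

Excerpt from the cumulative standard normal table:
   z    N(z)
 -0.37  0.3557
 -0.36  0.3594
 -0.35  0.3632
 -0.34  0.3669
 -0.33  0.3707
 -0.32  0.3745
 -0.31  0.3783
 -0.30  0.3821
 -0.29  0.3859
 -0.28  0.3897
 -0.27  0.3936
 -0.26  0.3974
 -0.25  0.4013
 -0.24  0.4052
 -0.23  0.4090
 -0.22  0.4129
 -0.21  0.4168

0.3897

σ√T = 0.29·√2 = 0.4101
ln(S/K) + (r − q + σ²/2)T = ln(230/220) + (0.021 − 0.058 + 0.29²/2)·2 = 0.0445 + 0.0101 = 0.0546
d₁ = 0.0546 / 0.4101 = 0.1330 which rounds to 0.13
d₂ = d₁ − σ√T = 0.1330 − 0.4101 = -0.2771 which rounds to -0.28
Pr(exercise) under Q = N(d₂) = 0.3897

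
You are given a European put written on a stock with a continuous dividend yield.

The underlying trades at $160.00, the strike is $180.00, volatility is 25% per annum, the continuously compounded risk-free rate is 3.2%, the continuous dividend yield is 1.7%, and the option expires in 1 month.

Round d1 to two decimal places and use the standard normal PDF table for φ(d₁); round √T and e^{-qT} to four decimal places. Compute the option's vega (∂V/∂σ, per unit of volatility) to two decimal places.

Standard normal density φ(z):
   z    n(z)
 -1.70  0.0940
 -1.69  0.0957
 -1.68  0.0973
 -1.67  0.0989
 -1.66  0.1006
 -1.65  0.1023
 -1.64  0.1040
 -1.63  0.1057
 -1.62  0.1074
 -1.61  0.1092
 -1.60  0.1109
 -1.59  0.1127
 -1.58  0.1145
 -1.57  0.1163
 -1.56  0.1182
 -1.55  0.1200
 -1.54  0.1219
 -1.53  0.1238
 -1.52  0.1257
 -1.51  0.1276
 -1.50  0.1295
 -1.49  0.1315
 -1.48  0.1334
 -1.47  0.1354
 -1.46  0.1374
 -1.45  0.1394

T = 0.08333;  σ√T = 0.0722
d₁ = [ln(160/180) + (0.032 − 0.017 + 0.25²/2)·0.08333] / 0.0722 = [-0.1178 + 0.0039] / 0.0722 = -1.5786 which rounds to -1.58
√T = √0.08333 = 0.2887
φ(d₁) = φ(-1.58) = 0.1145
e^(−qT) = e^(−0.017·0.08333) = 0.9986
vega = S·e^(−qT)·φ(d₁)·√T = 160·0.9986·0.1145·0.2887 = 5.2816
(Vega is the same for a European call and put with the same parameters.)

5.28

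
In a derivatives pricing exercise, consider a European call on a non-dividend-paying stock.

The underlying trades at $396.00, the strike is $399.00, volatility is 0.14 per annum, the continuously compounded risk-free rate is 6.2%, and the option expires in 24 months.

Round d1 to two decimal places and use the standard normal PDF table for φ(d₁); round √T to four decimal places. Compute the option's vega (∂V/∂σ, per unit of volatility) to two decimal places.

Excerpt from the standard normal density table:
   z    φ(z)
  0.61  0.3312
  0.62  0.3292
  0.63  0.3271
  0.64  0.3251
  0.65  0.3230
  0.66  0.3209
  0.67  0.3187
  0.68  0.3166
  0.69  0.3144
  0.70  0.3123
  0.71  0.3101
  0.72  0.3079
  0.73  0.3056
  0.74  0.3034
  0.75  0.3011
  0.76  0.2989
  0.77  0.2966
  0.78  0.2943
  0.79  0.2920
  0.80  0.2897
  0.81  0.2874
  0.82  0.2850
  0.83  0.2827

176.07

σ√T = 0.14·√2 = 0.1980
d₁ = [ln(396/399) + (0.062 + ½·0.14²)·2] / (σ√T) = (-0.0075 + 0.1436) / 0.1980 = 0.6872 → 0.69
√T = √2 = 1.4142
φ(d₁) = φ(0.69) = 0.3144
vega = S·φ(d₁)·√T = 396·0.3144·1.4142 = 176.0713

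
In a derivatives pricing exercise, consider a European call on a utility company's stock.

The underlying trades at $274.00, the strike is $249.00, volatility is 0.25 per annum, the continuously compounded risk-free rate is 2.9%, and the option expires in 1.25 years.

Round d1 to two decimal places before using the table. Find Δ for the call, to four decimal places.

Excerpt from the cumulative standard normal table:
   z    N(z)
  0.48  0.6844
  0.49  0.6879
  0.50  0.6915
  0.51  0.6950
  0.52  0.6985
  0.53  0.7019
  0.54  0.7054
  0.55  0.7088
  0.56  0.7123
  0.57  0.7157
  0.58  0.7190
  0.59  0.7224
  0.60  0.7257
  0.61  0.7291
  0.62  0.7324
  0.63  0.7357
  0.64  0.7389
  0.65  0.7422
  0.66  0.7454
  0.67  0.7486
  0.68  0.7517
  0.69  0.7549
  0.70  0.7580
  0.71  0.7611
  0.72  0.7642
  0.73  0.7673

0.7291

σ√T = 0.25 × 1.1180 = 0.2795
d₁ = [ln(274/249) + (0.029 + 0.25²/2)·1.25] / 0.2795 = [0.0957 + 0.0753] / 0.2795 = 0.6117 ⇒ 0.61
N(d₁) = N(0.61) = 0.7291
Δ_call = N(d₁) = 0.7291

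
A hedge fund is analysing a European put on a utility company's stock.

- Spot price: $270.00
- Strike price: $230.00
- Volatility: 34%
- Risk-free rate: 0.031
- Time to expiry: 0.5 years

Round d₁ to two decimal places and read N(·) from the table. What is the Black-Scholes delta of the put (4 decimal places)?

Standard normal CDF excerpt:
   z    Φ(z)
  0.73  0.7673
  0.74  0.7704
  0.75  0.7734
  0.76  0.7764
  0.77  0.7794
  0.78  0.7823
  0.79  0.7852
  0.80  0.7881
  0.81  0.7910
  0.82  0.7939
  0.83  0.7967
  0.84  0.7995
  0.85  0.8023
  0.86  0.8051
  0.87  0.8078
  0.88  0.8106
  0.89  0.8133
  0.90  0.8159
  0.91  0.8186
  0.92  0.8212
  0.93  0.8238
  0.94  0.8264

-0.1977

σ√T = 0.34 × 0.7071 = 0.2404
ln(S/K) + (r + σ²/2)T = ln(270/230) + (0.031 + 0.34²/2)·0.5 = 0.1603 + 0.0444 = 0.2047
d₁ = 0.2047 / 0.2404 = 0.8516 → 0.85
N(d₁) = N(0.85) = 0.8023
Δ_put = N(d₁) − 1 = 0.8023 − 1 = -0.1977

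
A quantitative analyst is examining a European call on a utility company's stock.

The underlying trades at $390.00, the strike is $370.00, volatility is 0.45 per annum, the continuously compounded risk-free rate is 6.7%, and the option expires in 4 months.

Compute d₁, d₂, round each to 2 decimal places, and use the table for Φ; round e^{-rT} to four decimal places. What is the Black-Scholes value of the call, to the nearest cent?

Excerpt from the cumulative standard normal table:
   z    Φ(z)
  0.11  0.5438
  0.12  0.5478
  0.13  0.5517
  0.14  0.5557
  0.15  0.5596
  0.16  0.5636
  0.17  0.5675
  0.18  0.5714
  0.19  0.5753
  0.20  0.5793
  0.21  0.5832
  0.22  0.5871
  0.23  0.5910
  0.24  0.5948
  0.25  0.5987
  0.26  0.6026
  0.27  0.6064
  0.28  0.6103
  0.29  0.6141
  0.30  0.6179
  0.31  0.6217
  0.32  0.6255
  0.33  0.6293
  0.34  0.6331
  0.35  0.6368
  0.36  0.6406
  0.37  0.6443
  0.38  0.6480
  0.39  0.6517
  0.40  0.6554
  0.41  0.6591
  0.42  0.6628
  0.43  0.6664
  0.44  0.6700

T = 0.3333;  σ√T = 0.2598
ln(S/K) + (r + σ²/2)T = ln(390/370) + (0.067 + 0.45²/2)·0.3333 = 0.0526 + 0.0561 = 0.1087
d₁ = 0.1087 / 0.2598 = 0.4185 which rounds to 0.42
d₂ = d₁ − σ√T = 0.4185 − 0.2598 = 0.1587 which rounds to 0.16
exp(−rT) = exp(−0.067·0.3333) = 0.9779
C = 390·N(0.42) − 370·0.9779·N(0.16) = 390·0.6628 − 370·0.9779·0.5636 = 258.4920 − 203.9234 = 54.5686

$54.57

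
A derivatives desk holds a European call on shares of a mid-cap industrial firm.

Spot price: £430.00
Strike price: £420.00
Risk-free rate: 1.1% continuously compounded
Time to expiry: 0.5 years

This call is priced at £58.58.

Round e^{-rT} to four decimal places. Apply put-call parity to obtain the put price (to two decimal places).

£46.27

exp(−rT) = exp(−0.011·0.5) = 0.9945
Put-call parity: C − P = S − K·e^(−rT) = 430 − 420·0.9945 = 430 − 417.6900 = 12.3100
P = C − (C − P) = 58.58 − (12.3100) = 46.2700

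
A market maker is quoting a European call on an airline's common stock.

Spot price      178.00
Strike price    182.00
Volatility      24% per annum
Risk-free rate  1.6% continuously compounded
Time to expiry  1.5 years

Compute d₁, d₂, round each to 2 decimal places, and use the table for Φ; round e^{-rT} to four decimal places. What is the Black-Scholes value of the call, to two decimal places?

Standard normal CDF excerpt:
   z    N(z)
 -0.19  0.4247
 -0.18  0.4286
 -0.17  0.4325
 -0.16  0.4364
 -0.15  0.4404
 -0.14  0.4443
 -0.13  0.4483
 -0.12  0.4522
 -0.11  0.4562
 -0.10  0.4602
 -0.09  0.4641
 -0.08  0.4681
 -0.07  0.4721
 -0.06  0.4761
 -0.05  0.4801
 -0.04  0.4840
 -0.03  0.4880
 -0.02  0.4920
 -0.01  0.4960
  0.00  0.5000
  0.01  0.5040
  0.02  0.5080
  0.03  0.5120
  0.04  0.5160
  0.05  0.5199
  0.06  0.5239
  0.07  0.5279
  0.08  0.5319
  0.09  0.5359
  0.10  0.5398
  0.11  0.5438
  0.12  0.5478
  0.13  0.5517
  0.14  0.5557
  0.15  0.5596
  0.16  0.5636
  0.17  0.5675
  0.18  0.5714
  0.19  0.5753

σ√T = 0.24·√1.5 = 0.2939
d₁ = [ln(178/182) + (0.016 + ½·0.24²)·1.5] / (σ√T) = (-0.0222 + 0.0672) / 0.2939 = 0.1530 which rounds to 0.15
d₂ = 0.1530 − 0.2939 = -0.1409 which rounds to -0.14
exp(−rT) = exp(−0.016·1.5) = 0.9763
C = 178·N(0.15) − 182·0.9763·N(-0.14) = 178·0.5596 − 182·0.9763·0.4443 = 99.6088 − 78.9462 = 20.6626

20.66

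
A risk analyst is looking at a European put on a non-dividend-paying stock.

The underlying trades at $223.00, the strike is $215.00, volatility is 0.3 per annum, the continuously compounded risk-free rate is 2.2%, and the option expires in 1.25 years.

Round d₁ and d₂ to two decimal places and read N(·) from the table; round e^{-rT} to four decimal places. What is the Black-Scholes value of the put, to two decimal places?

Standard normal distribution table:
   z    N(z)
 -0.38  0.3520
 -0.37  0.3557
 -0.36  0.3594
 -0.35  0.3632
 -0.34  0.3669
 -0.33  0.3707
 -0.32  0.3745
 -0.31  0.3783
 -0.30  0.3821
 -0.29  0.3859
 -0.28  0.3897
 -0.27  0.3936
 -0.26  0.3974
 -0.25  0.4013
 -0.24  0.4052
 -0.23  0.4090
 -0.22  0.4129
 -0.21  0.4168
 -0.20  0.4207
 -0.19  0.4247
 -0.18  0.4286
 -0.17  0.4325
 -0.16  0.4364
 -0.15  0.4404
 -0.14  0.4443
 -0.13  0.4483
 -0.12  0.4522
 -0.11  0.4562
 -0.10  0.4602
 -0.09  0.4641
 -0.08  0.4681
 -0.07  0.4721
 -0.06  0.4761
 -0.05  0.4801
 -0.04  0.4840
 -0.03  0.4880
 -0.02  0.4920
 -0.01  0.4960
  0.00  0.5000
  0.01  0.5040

σ√T = 0.3 × 1.1180 = 0.3354
d₁ = [ln(223/215) + (0.022 + 0.3²/2)·1.25] / 0.3354 = [0.0365 + 0.0838] / 0.3354 = 0.3586 ≈ 0.36
d₂ = d₁ − σ√T = 0.3586 − 0.3354 = 0.0232 ≈ 0.02
exp(−rT) = exp(−0.022·1.25) = 0.9729
P = 215·0.9729·N(-0.02) − 223·N(-0.36) = 215·0.9729·0.4920 − 223·0.3594 = 102.9134 − 80.1462 = 22.7672

$22.77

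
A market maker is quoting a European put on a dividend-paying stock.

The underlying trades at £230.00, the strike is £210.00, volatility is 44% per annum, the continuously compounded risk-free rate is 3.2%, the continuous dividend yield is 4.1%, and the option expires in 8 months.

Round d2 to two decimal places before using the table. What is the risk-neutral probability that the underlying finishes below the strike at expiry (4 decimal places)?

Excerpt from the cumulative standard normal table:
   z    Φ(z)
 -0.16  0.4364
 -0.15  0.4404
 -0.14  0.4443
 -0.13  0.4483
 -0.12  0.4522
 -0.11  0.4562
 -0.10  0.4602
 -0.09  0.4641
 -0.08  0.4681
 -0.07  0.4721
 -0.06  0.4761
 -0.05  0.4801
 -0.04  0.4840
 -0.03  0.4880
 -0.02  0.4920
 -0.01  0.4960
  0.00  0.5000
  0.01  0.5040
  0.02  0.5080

0.4761

σ√T = 0.44·√0.6667 = 0.3593
ln(S/K) + (r − q + σ²/2)T = ln(230/210) + (0.032 − 0.041 + 0.44²/2)·0.6667 = 0.0910 + 0.0585 = 0.1495
d₁ = 0.1495 / 0.3593 = 0.4161 ⇒ 0.42
d₂ = d₁ − σ√T = 0.4161 − 0.3593 = 0.0569 ⇒ 0.06
Risk-neutral Pr[S_T < K] = N(−d₂) = N(-0.06) = 0.4761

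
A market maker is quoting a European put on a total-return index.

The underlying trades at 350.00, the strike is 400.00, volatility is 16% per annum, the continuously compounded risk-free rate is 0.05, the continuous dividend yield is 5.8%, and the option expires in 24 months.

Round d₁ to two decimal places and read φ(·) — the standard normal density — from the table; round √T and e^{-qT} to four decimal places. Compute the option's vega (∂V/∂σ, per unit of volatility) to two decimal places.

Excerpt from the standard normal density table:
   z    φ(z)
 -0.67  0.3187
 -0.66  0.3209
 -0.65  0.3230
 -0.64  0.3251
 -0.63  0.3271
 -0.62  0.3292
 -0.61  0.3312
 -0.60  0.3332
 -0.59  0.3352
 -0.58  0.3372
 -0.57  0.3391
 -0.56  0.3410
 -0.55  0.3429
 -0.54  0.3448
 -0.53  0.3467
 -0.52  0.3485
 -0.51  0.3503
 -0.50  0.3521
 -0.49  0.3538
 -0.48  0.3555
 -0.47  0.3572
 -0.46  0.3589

σ√T = 0.16·√2 = 0.2263
d₁ = [ln(350/400) + (0.05 − 0.058 + ½·0.16²)·2] / (σ√T) = (-0.1335 + 0.0096) / 0.2263 = -0.5477 ≈ -0.55
√T = √2 = 1.4142
φ(d₁) = φ(-0.55) = 0.3429
e^(−qT) = e^(−0.058·2) = 0.8905
vega = S·e^(−qT)·φ(d₁)·√T = 350·0.8905·0.3429·1.4142 = 151.1403

151.14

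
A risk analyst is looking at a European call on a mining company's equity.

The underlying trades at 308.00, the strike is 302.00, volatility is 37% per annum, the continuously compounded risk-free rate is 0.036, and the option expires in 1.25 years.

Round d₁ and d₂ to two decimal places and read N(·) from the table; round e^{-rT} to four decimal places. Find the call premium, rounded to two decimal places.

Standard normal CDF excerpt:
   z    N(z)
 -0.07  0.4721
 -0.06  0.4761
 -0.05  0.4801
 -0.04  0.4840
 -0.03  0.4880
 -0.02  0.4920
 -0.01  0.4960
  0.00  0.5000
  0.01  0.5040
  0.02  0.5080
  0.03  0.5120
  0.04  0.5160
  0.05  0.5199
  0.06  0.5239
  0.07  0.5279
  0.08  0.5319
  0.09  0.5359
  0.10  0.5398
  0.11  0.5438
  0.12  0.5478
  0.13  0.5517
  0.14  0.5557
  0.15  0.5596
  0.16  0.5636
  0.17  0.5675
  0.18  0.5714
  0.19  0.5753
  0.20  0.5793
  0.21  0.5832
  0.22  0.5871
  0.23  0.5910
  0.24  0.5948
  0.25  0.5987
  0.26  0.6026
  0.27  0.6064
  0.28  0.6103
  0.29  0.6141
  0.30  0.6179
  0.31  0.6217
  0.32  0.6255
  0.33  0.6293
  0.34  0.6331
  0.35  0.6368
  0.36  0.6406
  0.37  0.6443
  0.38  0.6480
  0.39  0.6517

σ√T = 0.37 × 1.1180 = 0.4137
ln(S/K) + (r + σ²/2)T = ln(308/302) + (0.036 + 0.37²/2)·1.25 = 0.0197 + 0.1306 = 0.1502
d₁ = 0.1502 / 0.4137 = 0.3632 ⇒ 0.36
d₂ = d₁ − σ√T = 0.3632 − 0.4137 = -0.0505 ⇒ -0.05
exp(−rT) = exp(−0.036·1.25) = 0.9560
N(d₁) = N(0.36) = 0.6406;  N(d₂) = N(-0.05) = 0.4801
C = 308·0.6406 − 302·0.9560·0.4801 = 197.3048 − 138.6106 = 58.6942

58.69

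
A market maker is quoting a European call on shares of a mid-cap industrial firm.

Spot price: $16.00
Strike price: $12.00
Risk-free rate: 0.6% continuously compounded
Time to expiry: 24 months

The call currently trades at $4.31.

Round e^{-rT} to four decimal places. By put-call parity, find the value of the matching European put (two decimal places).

exp(−rT) = exp(−0.006·2) = 0.9881
Put-call parity: C − P = S − K·e^(−rT) = 16 − 12·0.9881 = 16 − 11.8572 = 4.1428
P = C − (C − P) = 4.31 − (4.1428) = 0.1672

$0.17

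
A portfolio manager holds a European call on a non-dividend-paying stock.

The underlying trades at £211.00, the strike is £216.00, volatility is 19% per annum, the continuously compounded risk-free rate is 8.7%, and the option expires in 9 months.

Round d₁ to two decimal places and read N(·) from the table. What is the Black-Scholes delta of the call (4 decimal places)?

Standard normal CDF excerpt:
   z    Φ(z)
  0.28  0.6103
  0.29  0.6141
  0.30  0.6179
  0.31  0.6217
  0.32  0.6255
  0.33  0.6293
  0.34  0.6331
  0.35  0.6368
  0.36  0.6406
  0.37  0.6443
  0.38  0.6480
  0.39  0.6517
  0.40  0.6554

σ√T = 0.19·√0.75 = 0.1645
d₁ = [ln(211/216) + (0.087 + 0.19²/2)·0.75] / 0.1645 = [-0.0234 + 0.0788] / 0.1645 = 0.3365 ≈ 0.34
N(d₁) = N(0.34) = 0.6331
Δ_call = N(d₁) = 0.6331

0.6331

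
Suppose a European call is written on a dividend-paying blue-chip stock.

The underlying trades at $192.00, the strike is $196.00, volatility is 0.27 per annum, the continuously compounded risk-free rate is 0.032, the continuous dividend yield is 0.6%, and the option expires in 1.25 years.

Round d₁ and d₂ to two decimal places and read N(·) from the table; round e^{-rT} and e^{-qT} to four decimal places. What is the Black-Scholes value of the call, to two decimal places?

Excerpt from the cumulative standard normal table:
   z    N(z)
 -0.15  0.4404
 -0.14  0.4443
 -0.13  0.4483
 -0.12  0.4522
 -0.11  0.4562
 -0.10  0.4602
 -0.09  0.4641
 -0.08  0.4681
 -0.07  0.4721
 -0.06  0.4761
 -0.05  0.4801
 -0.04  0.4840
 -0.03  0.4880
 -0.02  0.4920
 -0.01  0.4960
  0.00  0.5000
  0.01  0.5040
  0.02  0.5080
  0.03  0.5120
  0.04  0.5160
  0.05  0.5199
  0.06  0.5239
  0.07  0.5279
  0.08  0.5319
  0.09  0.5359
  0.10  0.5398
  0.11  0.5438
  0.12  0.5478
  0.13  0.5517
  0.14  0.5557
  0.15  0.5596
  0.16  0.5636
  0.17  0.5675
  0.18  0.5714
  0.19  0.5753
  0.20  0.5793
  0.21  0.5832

$23.72

σ√T = 0.27 × 1.1180 = 0.3019
ln(S/K) + (r − q + σ²/2)T = ln(192/196) + (0.032 − 0.006 + 0.27²/2)·1.25 = -0.0206 + 0.0781 = 0.0574
d₁ = 0.0574 / 0.3019 = 0.1903 ⇒ 0.19
d₂ = d₁ − σ√T = 0.1903 − 0.3019 = -0.1116 ⇒ -0.11
exp(−qT) = exp(−0.006·1.25) = 0.9925;  exp(−rT) = exp(−0.032·1.25) = 0.9608
N(d₁) = N(0.19) = 0.5753;  N(d₂) = N(-0.11) = 0.4562
C = 192·0.9925·0.5753 − 196·0.9608·0.4562 = 109.6292 − 85.9101 = 23.7190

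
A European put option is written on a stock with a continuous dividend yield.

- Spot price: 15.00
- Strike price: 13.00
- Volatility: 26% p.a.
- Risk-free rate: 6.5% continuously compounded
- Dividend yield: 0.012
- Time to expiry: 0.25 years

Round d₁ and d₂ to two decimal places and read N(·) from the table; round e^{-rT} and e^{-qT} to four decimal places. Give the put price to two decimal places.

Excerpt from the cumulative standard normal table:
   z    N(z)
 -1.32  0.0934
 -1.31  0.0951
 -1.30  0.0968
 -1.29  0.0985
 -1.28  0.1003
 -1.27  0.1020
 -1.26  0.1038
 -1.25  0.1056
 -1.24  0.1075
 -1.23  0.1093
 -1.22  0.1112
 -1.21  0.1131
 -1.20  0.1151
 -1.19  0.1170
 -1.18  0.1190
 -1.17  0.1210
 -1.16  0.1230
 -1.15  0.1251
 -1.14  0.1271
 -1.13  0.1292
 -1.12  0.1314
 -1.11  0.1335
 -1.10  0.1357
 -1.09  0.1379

0.10

T = 0.25;  σ√T = 0.1300
d₁ = [ln(15/13) + (0.065 − 0.012 + 0.26²/2)·0.25] / 0.1300 = [0.1431 + 0.0217] / 0.1300 = 1.2677 → 1.27
d₂ = d₁ − σ√T = 1.2677 − 0.1300 = 1.1377 → 1.14
e^(−qT) = e^(−0.012·0.25) = 0.9970;  e^(−rT) = e^(−0.065·0.25) = 0.9839
N(−d₂) = N(-1.14) = 0.1271;  N(−d₁) = N(-1.27) = 0.1020
P = 13·0.9839·0.1271 − 15·0.9970·0.1020 = 1.6257 − 1.5254 = 0.1003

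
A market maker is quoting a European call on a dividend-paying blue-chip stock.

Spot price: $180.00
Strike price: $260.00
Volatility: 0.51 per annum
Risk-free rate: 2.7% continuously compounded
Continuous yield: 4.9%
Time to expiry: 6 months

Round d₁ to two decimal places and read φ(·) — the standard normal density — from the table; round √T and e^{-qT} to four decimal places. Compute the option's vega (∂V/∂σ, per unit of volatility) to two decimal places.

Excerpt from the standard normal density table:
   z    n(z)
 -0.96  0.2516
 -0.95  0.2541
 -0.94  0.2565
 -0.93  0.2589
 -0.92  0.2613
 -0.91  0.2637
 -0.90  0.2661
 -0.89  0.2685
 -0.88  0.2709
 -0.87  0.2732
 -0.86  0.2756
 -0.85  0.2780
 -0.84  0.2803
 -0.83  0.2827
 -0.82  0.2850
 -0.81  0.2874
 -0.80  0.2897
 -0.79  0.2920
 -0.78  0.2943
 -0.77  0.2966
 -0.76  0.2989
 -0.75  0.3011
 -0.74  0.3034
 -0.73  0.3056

T = 0.5;  σ√T = 0.3606
d₁ = [ln(180/260) + (0.027 − 0.049 + ½·0.51²)·0.5] / (σ√T) = (-0.3677 + 0.0540) / 0.3606 = -0.8699 → -0.87
√T = √0.5 = 0.7071
φ(d₁) = φ(-0.87) = 0.2732
e^(−qT) = e^(−0.049·0.5) = 0.9758
vega = S·e^(−qT)·φ(d₁)·√T = 180·0.9758·0.2732·0.7071 = 33.9309

33.93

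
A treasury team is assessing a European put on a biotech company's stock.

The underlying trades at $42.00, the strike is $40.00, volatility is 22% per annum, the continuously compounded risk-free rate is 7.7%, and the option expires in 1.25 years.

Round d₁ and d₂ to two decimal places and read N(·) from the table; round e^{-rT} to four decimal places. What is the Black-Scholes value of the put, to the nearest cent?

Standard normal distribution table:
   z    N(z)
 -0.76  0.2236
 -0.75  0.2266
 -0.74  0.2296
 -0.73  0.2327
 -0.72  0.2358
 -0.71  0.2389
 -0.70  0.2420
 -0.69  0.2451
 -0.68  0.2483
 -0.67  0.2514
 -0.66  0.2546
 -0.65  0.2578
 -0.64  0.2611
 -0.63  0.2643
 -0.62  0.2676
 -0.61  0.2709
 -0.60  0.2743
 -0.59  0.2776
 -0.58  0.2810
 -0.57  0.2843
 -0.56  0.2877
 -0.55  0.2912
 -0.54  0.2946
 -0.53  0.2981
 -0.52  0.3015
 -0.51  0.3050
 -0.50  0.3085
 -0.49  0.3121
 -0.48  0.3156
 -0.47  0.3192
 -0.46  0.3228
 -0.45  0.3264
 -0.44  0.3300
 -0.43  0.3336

σ√T = 0.22·√1.25 = 0.2460
ln(S/K) + (r + σ²/2)T = ln(42/40) + (0.077 + 0.22²/2)·1.25 = 0.0488 + 0.1265 = 0.1753
d₁ = 0.1753 / 0.2460 = 0.7127 → 0.71
d₂ = d₁ − σ√T = 0.7127 − 0.2460 = 0.4667 → 0.47
e^(−rT) = e^(−0.077·1.25) = 0.9082
N(−d₂) = N(-0.47) = 0.3192;  N(−d₁) = N(-0.71) = 0.2389
P = 40·0.9082·0.3192 − 42·0.2389 = 11.5959 − 10.0338 = 1.5621

$1.56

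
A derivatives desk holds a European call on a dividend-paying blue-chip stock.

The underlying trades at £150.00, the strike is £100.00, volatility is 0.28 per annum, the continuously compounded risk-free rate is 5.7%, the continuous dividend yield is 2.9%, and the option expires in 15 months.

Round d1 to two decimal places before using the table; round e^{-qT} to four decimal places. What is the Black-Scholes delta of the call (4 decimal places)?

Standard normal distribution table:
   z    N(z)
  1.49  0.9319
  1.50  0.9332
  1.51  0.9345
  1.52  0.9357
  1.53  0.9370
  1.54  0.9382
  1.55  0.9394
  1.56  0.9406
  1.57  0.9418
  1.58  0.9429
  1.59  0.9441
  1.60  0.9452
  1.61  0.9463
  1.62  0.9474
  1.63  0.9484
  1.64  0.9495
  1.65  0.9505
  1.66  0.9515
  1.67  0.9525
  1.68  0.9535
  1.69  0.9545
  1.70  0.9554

0.9071

σ√T = 0.28·√1.25 = 0.3130
d₁ = [ln(150/100) + (0.057 − 0.029 + 0.28²/2)·1.25] / 0.3130 = [0.4055 + 0.0840] / 0.3130 = 1.5635 ≈ 1.56
N(d₁) = N(1.56) = 0.9406
Δ_call = exp(−qT)·N(d₁) = 0.9644·0.9406 = 0.9071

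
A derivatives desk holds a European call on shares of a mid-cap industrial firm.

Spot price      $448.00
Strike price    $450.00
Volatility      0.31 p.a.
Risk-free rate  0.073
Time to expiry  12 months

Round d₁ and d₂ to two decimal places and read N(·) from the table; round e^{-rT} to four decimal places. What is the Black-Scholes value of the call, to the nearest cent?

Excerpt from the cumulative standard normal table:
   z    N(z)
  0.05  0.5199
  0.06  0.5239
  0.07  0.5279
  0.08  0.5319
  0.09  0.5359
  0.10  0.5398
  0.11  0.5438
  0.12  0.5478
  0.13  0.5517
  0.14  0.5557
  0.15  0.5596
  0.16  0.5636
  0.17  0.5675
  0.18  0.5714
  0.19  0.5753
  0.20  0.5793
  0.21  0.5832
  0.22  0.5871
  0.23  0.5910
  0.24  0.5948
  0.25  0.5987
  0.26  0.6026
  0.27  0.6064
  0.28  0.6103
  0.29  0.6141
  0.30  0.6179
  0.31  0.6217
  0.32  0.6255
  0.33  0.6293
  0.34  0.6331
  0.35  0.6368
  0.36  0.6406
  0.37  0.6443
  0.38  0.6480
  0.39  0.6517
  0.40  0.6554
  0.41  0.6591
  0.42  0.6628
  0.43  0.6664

T = 1;  σ√T = 0.3100
ln(S/K) + (r + σ²/2)T = ln(448/450) + (0.073 + 0.31²/2)·1 = -0.0045 + 0.1210 = 0.1166
d₁ = 0.1166 / 0.3100 = 0.3761 which rounds to 0.38
d₂ = d₁ − σ√T = 0.3761 − 0.3100 = 0.0661 which rounds to 0.07
exp(−rT) = exp(−0.073·1) = 0.9296
C = 448·N(0.38) − 450·0.9296·N(0.07) = 448·0.6480 − 450·0.9296·0.5279 = 290.3040 − 220.8311 = 69.4729

$69.47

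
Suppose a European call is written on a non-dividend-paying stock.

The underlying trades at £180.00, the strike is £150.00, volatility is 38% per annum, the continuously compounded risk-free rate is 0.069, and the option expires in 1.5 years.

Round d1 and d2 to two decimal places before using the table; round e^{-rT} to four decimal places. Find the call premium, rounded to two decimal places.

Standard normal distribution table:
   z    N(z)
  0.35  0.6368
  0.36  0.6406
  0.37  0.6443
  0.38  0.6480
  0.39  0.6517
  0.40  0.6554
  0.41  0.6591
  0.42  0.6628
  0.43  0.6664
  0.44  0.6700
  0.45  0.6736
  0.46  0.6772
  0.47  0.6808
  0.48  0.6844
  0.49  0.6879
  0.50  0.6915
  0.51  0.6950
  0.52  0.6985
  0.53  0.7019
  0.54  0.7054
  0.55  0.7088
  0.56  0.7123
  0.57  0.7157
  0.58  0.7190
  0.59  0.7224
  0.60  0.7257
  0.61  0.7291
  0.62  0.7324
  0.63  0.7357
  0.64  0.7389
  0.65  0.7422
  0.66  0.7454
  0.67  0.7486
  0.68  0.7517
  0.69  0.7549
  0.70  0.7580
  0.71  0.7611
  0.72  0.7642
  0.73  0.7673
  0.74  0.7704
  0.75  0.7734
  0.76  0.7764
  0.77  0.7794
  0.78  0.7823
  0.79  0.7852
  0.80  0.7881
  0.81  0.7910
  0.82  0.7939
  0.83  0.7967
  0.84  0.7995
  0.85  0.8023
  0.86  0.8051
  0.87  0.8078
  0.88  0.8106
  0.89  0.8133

£56.77

σ√T = 0.38·√1.5 = 0.4654
d₁ = [ln(180/150) + (0.069 + 0.38²/2)·1.5] / 0.4654 = [0.1823 + 0.2118] / 0.4654 = 0.8468 ⇒ 0.85
d₂ = d₁ − σ√T = 0.8468 − 0.4654 = 0.3814 ⇒ 0.38
exp(−rT) = exp(−0.069·1.5) = 0.9017
N(d₁) = N(0.85) = 0.8023;  N(d₂) = N(0.38) = 0.6480
C = 180·0.8023 − 150·0.9017·0.6480 = 144.4140 − 87.6452 = 56.7688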